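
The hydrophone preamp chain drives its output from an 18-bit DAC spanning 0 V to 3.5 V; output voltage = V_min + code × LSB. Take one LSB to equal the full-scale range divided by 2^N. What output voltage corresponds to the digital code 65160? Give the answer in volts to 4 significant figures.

Span = 3.5 V. LSB = 3.5 V / 2^18.
V_out = V_min + code × LSB = 0 V + 65160 × 3.5 V / 262144
      = 0 V + 0.869980 V = 0.869980 V.

0.8700 V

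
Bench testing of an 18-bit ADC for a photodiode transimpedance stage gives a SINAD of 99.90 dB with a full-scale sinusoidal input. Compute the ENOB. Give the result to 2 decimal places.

16.30 bits

Inverting SNR = 6.02 N + 1.76: N_eff = (99.90 − 1.76)/6.02 = 16.3023.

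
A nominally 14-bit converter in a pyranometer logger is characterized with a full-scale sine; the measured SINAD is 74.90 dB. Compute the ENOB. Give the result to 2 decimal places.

Inverting SNR = 6.02 N + 1.76: N_eff = (74.90 − 1.76)/6.02 = 12.1495.

12.15 bits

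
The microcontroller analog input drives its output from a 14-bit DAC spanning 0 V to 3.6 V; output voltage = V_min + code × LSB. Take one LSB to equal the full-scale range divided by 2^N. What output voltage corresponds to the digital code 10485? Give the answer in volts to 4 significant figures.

2.304 V

Range is 3.6 V. LSB = 3.6 V / 2^14.
Output = V_min + (10485/16384) × range = 0 + 0.639954 × 3.6 V
      = 0 + 2.30383 = 2.30383 V.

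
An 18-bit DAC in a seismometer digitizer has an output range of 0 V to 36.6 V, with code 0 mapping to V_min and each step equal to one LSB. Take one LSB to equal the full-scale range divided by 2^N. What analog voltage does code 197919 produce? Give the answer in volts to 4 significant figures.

27.63 V

Full-scale range = 36.6 V. LSB = 36.6 V / 2^18.
V_out = V_min + code × LSB = 0 V + 197919 × 36.6 V / 262144
      = 0 + 27.6330 = 27.6330 V.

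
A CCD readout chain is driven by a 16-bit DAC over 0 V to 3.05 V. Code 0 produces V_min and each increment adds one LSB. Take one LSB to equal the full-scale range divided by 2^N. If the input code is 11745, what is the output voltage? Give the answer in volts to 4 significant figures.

0.5466 V

Span = 3.05 V. LSB = 3.05 V / 2^16.
V_out = V_min + code × LSB = 0 V + 11745 × 3.05 V / 65536
      = 0 V + 0.546604 V = 0.546604 V.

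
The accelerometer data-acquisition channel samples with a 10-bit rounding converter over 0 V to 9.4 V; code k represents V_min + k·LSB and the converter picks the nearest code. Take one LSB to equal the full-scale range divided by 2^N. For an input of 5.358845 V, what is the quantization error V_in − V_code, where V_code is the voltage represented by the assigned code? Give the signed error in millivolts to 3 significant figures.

Full-scale range = 9.4 V. LSB = 9.4 V / 2^10 ≈ 9.180 mV.
(V_in − V_min)/LSB = (5.358845 − (0)) × 1024/9.4 = 583.7721 → nearest code k = 584.
Reconstructed level: 0 + 584 × 9.4/1024 V = 5.360937500 V.
V_in − V_code = 5.358845 − (5.360937500) = −2.09 mV.

−2.09 mV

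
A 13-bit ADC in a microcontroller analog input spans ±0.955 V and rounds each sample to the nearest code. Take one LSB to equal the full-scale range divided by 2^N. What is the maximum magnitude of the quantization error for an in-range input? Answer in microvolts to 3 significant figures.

Full-scale range = 0.955 V − (-0.955 V) = 1.91 V.
One LSB is 1.91 V / 8192 = 233.15 µV.
|e|_max = LSB/2 = 117 µV.

117 µV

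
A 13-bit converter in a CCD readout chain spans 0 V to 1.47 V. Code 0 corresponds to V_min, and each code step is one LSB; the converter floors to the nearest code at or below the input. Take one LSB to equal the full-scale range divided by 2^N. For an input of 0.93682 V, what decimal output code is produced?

5220

Span = 1.47 V. LSB = 1.47 V / 2^13 ≈ 179.4 µV.
code = ⌊(V_in − V_min)/LSB⌋ = ⌊(V_in − V_min) × 2^13 / range⌋
     = ⌊(0.93682 − (0)) × 8192 / 1.47⌋ = ⌊0.93682 × 8192/1.47⌋
     = ⌊5220.700⌋ = 5220.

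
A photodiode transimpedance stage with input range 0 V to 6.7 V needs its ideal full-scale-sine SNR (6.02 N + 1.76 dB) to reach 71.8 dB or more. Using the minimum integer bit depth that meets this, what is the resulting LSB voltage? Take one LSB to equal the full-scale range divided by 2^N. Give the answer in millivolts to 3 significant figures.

1.64 mV

Span = 6.7 V.
6.02 N + 1.76 ≥ 71.8 gives N ≥ 11.635, so the minimum integer is 12.
LSB = 6.7 V / 2^12 = 1.64 mV.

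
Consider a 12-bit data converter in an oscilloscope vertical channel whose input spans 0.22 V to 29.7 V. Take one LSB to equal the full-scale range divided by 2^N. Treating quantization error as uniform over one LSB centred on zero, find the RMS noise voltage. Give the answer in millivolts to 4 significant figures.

2.078 mV

Span: 29.7 V − (0.22 V) = 29.48 V.
LSB = 29.48 V ÷ 2^12 = 29.48/4096 V = 7.19727 mV.
For a uniform distribution on [−LSB/2, +LSB/2], V_rms = LSB/√12 = 7.19727 mV/3.4641 = 2.078 mV.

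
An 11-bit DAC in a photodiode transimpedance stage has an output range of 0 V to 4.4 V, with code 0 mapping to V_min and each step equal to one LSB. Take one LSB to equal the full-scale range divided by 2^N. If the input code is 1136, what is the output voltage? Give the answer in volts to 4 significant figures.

Full-scale range = 4.4 V. LSB = 4.4 V / 2^11.
V_out = 0 + 1136 × (4.4/2048) V
      = 0 V + 2.44063 V = 2.44063 V.

2.441 V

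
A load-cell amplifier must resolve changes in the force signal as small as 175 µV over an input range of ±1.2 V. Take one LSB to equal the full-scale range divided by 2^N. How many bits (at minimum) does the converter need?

Range = 1.2 − (-1.2) = 2.4 V.
Need 2^N ≥ 2.4 V / 175 µV = 13710 → N_min = 14.

14 bits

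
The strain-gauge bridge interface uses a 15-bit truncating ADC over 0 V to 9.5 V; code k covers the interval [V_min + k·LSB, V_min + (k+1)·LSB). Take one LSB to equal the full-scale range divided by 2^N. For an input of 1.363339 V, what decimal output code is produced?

4702

Span = 9.5 V. LSB = 9.5 V / 2^15 ≈ 289.9 µV.
code = ⌊(V_in − V_min)/LSB⌋ = ⌊(V_in − V_min) × 2^15 / range⌋
     = ⌊(1.363339 − (0)) × 32768 / 9.5⌋ = ⌊1.363339 × 32768/9.5⌋
     = ⌊4702.515⌋ = 4702.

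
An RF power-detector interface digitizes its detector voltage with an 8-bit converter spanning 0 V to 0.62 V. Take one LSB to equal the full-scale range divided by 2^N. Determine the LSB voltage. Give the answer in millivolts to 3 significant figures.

V_FS = 0.62 V.
Number of codes = 2^8 = 256.
LSB = 0.62 V ÷ 2^8 = 0.62/256 V = 2.42 mV.

2.42 mV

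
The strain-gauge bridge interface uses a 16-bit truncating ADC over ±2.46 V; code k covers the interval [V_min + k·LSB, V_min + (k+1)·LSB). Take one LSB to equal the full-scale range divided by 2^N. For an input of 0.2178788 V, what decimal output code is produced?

35670

Range = 2.46 − (-2.46) = 4.92 V. LSB = 4.92 V / 2^16 ≈ 75.07 µV.
code = ⌊(V_in − V_min)/LSB⌋ = ⌊(V_in − V_min) × 2^16 / range⌋
     = ⌊(0.2178788 − (-2.46)) × 65536 / 4.92⌋ = ⌊2.6778788 × 65536/4.92⌋
     = ⌊35670.216⌋ = 35670.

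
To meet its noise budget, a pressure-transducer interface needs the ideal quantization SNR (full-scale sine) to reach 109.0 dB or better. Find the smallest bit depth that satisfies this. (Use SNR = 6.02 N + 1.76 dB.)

Solving 6.02 N ≥ 109.0 − 1.76: N ≥ 17.814. Round up → N = 18.

18 bits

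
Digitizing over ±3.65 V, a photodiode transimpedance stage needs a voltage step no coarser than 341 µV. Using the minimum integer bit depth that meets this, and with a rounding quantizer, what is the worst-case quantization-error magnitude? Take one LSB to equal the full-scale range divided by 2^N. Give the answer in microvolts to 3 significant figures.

Full-scale range = 3.65 V − (-3.65 V) = 7.3 V.
7.3 V / 341 µV = 21410. Since 2^14 = 16384 and 2^15 = 32768, N = 15.
One LSB is 7.3 V / 32768 = 222.78 µV.
|e|_max = LSB/2 = 111 µV.

111 µV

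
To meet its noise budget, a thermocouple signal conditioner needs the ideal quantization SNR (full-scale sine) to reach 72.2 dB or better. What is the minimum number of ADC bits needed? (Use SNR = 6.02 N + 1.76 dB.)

6.02 N + 1.76 ≥ 72.2 gives N ≥ 11.701, so the minimum integer is 12.

12 bits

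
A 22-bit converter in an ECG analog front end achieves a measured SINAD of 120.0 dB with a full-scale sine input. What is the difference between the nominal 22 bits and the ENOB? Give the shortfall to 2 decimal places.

2.36 bits

ENOB = (SINAD − 1.76)/6.02 = (120.0 − 1.76)/6.02 = 19.6412 bits.
Shortfall = 22 − 19.6412 = 2.3588 bits.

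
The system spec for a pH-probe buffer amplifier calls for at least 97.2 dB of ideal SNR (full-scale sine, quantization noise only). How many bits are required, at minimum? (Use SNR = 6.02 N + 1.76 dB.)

16 bits

Solving 6.02 N ≥ 97.2 − 1.76: N ≥ 15.854. Round up → N = 16.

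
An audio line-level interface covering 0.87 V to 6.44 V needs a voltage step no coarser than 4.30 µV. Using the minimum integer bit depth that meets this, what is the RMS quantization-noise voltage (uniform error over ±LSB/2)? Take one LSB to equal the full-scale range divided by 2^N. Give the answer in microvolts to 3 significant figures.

Range = 6.44 − (0.87) = 5.57 V.
5.57 V / 4.30 µV = 1.295e6. Since 2^20 = 1048576 and 2^21 = 2097152, N = 21.
One LSB is 5.57 V / 2097152 = 2.6560 µV.
RMS noise = LSB/√12 = 0.767 µV.

0.767 µV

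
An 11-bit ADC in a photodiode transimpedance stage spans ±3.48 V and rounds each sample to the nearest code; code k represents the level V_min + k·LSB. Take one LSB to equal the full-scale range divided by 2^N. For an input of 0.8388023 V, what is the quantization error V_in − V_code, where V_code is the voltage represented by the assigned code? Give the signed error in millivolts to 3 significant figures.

Range = 3.48 − (-3.48) = 6.96 V. LSB = 6.96 V / 2^11 ≈ 3.398 mV.
(0.8388023 − (-3.48)) / LSB = 4.3188023 × 2048/6.96 = 1270.8200. Nearest integer: k = 1271.
V_code = -3.48 + (1271/2048) × 6.96 = 0.8394140625 V.
Error = V_in − V_code = 0.8388023 − (0.8394140625) = −0.612 mV.

−0.612 mV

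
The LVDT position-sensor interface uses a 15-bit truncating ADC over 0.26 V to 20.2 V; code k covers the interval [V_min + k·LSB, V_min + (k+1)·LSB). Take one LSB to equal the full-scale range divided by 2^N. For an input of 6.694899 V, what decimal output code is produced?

10574

Full-scale range = 20.2 V − (0.26 V) = 19.94 V. LSB = 19.94 V / 2^15 ≈ 0.6085 mV.
(V_in − V_min) × 2^15/range = (6.694899 − (0.26)) × 32768/19.94 = 10574.663.
Floor → code = 10574.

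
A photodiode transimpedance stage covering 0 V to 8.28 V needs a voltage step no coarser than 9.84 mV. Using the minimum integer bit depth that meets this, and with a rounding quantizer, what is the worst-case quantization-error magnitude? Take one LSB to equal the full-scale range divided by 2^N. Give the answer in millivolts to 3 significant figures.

4.04 mV

Full-scale range = 8.28 V.
Levels needed ≥ 8.28/9.84 mV = 841.5. 2^10 = 1024 suffices, so N_min = 10.
LSB = 8.28 V / 2^10 = 8.0859 mV.
Half an LSB is 4.04 mV.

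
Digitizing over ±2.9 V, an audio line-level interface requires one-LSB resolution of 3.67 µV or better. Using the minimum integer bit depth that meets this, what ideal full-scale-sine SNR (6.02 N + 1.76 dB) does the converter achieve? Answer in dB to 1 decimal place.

128.2 dB

The full-scale span is 2.9 − (-2.9) = 5.8 V.
Need 2^N ≥ 5.8 V / 3.67 µV = 1.580e6 → N_min = 21.
Ideal SNR at N = 21: 6.02·21 + 1.76 = 128.2 dB.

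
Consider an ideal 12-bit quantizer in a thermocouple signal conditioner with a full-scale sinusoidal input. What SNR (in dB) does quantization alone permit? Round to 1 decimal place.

For an ideal N-bit converter with full-scale sine input, SNR = 6.02 N + 1.76 dB. SNR = 6.02 × 12 + 1.76 = 72.24 + 1.76 = 74.00 dB.

74.0 dB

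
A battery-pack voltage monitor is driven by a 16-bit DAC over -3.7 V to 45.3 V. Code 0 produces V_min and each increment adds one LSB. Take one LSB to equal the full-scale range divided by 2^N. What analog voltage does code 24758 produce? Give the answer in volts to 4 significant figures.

14.81 V

Full-scale range = 45.3 V − (-3.7 V) = 49 V. LSB = 49 V / 2^16.
Output = V_min + (24758/65536) × range = -3.7 + 0.377777 × 49 V
      = -3.7 + 18.5111 = 14.8111 V.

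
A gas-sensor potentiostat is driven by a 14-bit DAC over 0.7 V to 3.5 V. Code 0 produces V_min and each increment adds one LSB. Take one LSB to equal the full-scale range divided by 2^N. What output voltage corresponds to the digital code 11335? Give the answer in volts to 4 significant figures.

Span: 3.5 V − (0.7 V) = 2.8 V. LSB = 2.8 V / 2^14.
V_out = 0.7 + 11335 × (2.8/16384) V
      = 0.7 + 1.93713 = 2.63713 V.

2.637 V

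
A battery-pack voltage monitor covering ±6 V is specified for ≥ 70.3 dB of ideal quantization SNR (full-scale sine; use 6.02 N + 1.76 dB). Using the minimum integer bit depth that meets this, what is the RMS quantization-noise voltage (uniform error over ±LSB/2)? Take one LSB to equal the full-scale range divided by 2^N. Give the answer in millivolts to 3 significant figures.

Span: 6 V − (-6 V) = 12 V.
Solving 6.02 N ≥ 70.3 − 1.76: N ≥ 11.385. Round up → N = 12.
LSB = 12 V / 2^12 = 2.9297 mV.
RMS noise = LSB/√12 = 0.846 mV.

0.846 mV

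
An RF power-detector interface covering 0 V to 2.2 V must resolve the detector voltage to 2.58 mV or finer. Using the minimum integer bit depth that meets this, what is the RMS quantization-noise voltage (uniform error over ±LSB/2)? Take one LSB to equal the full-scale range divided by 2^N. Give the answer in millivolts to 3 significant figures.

0.620 mV

V_FS = 2.2 V.
Need 2^N ≥ 2.2 V / 2.58 mV = 852.7 → N_min = 10.
One LSB is 2.2 V / 1024 = 2.1484 mV.
RMS noise = LSB/√12 = 0.620 mV.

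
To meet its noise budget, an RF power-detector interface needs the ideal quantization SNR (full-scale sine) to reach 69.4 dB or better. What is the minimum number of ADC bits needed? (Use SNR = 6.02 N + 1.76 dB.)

12 bits

Required N = ⌈(69.4 − 1.76)/6.02⌉ = ⌈11.236⌉ = 12.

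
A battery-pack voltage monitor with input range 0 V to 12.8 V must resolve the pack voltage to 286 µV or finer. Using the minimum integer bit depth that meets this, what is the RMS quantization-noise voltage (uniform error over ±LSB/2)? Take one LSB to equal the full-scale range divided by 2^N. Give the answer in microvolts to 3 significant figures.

56.4 µV

Range is 12.8 V.
Required number of levels: 12.8/286 µV = 44755; smallest N with 2^N ≥ that is 16.
Step size = 12.8/65536 V = 195.31 µV.
RMS noise = LSB/√12 = 56.4 µV.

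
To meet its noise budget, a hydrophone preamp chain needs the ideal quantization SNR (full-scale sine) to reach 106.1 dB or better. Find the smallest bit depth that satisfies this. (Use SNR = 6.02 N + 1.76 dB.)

18 bits

6.02 N + 1.76 ≥ 106.1 gives N ≥ 17.332, so the minimum integer is 18.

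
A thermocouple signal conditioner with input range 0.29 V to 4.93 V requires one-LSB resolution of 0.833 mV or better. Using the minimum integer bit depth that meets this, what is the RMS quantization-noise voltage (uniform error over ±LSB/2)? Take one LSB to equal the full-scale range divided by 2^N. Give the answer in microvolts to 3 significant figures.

Range = 4.93 − (0.29) = 4.64 V.
4.64 V / 0.833 mV = 5570. Since 2^12 = 4096 and 2^13 = 8192, N = 13.
One LSB is 4.64 V / 8192 = 0.56641 mV.
RMS noise = LSB/√12 = 164 µV.

164 µV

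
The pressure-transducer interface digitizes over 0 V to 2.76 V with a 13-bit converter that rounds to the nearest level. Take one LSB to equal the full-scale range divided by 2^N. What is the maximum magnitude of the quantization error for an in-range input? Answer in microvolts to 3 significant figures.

V_FS = 2.76 V.
LSB = 2.76 V / 2^13 = 336.91 µV.
Worst-case error for round-to-nearest is half an LSB: 168 µV.

168 µV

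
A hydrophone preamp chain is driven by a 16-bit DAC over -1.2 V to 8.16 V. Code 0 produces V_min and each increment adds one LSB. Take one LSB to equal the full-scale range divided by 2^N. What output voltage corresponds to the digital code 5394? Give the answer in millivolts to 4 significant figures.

Full-scale range = 8.16 V − (-1.2 V) = 9.36 V. LSB = 9.36 V / 2^16.
Output = V_min + (5394/65536) × range = -1.2 + 0.0823059 × 9.36 V
      = -1.2 + 0.770383 = -0.429617 V.

-429.6 mV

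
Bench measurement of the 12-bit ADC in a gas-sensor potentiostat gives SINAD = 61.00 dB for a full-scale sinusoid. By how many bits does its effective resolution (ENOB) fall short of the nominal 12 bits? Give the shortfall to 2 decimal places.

Effective bits = (61.00 − 1.76)/6.02 = 9.8405.
12 − 9.8405 = 2.16 bits below nominal.

2.16 bits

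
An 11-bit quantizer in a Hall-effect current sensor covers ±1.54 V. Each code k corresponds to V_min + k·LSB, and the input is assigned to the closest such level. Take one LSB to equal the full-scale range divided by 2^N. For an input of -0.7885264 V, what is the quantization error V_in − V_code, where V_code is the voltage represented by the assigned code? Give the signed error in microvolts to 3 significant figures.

The full-scale span is 1.54 − (-1.54) = 3.08 V. LSB = 3.08 V / 2^11 ≈ 1.504 mV.
(V_in − V_min)/LSB = (-0.7885264 − (-1.54)) × 2048/3.08 = 499.6811 → nearest code k = 500.
V_code = V_min + k × range/2^11 = -1.54 + 500 × 3.08/2048 = -0.7880468750 V.
V_in − V_code = -0.7885264 − (-0.7880468750) = −480 µV.

−480 µV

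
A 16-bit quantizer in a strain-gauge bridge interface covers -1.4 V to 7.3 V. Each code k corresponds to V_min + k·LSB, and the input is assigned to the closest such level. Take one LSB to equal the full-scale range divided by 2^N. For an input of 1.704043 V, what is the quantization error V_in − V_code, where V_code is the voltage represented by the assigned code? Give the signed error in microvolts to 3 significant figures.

+48.2 µV

The full-scale span is 7.3 − (-1.4) = 8.7 V. LSB = 8.7 V / 2^16 ≈ 132.8 µV.
(V_in − V_min)/LSB = (1.704043 − (-1.4)) × 65536/8.7 = 23382.3635 → nearest code k = 23382.
Reconstructed level: -1.4 + 23382 × 8.7/65536 V = 1.7039947510 V.
V_in − V_code = 1.704043 − (1.7039947510) = +48.2 µV.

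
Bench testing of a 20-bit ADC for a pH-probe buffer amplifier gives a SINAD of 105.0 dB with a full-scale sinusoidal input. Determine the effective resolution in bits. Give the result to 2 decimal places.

17.15 bits

(105.0 − 1.76) / 6.02 = 103.24/6.02 = 17.1495 effective bits.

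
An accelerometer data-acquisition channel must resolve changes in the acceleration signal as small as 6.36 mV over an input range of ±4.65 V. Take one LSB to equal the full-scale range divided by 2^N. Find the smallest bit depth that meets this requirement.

11 bits

The full-scale span is 4.65 − (-4.65) = 9.3 V.
Required number of levels: 9.3/6.36 mV = 1462.3; smallest N with 2^N ≥ that is 11.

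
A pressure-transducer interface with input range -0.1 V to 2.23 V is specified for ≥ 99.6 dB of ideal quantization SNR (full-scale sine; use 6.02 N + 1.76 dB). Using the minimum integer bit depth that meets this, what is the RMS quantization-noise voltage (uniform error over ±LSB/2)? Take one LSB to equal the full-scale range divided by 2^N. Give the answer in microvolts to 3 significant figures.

Span: 2.23 V − (-0.1 V) = 2.33 V.
N ≥ (99.6 − 1.76)/6.02 = 16.252 → N_min = 17.
One LSB is 2.33 V / 131072 = 17.776 µV.
RMS noise = LSB/√12 = 5.13 µV.

5.13 µV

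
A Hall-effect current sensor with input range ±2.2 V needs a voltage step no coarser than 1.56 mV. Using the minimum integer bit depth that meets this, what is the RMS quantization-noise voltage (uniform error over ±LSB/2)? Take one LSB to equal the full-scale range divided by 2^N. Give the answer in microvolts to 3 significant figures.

The full-scale span is 2.2 − (-2.2) = 4.4 V.
Levels needed ≥ 4.4/1.56 mV = 2821. 2^12 = 4096 suffices, so N_min = 12.
One LSB is 4.4 V / 4096 = 1.0742 mV.
RMS noise = LSB/√12 = 310 µV.

310 µV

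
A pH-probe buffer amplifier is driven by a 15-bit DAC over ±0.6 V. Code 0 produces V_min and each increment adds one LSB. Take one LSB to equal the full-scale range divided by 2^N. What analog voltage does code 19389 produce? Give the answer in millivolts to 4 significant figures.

110.0 mV

Full-scale range = 0.6 V − (-0.6 V) = 1.2 V. LSB = 1.2 V / 2^15.
Output = V_min + (19389/32768) × range = -0.6 + 0.591705 × 1.2 V
      = -0.6 + 0.710046 = 0.110046 V.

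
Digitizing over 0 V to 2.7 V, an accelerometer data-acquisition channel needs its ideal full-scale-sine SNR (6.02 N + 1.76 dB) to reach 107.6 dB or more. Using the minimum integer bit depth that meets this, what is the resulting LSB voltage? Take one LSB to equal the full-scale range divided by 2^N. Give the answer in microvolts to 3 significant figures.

10.3 µV

Range is 2.7 V.
6.02 N + 1.76 ≥ 107.6 gives N ≥ 17.581, so the minimum integer is 18.
Step size = 2.7/262144 V = 10.3 µV.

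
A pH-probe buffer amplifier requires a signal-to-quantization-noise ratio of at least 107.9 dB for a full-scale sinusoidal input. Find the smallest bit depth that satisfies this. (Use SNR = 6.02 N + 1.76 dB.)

Required N = ⌈(107.9 − 1.76)/6.02⌉ = ⌈17.631⌉ = 18.

18 bits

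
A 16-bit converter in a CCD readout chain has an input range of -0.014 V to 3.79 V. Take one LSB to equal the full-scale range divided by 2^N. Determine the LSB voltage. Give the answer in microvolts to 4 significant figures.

Range = 3.79 − (-0.014) = 3.804 V.
2^16 = 65536 levels.
LSB = 3.804 V / 2^16 = 58.04 µV.

58.04 µV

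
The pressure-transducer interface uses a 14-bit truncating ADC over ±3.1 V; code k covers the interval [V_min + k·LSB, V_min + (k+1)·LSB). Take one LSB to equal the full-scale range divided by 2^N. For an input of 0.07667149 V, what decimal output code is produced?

Full-scale range = 3.1 V − (-3.1 V) = 6.2 V. LSB = 6.2 V / 2^14 ≈ 378.4 µV.
(V_in − V_min) × 2^14/range = (0.07667149 − (-3.1)) × 16384/6.2 = 8394.611.
Floor → code = 8394.

8394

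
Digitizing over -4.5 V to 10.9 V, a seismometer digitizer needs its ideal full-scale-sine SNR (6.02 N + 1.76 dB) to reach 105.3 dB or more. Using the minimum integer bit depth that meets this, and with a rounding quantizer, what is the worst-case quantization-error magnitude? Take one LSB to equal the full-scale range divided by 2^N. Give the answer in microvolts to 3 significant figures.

Full-scale range = 10.9 V − (-4.5 V) = 15.4 V.
Solving 6.02 N ≥ 105.3 − 1.76: N ≥ 17.199. Round up → N = 18.
Step size = 15.4/262144 V = 58.746 µV.
|e|_max = LSB/2 = 29.4 µV.

29.4 µV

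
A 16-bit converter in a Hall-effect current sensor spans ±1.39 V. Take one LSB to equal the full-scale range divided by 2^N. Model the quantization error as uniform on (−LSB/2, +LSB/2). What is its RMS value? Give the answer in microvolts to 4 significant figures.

Range = 1.39 − (-1.39) = 2.78 V.
Step size = 2.78/65536 V = 42.4194 µV.
σ_q = LSB/√12 = 42.4194 µV/3.4641 = 12.25 µV.

12.25 µV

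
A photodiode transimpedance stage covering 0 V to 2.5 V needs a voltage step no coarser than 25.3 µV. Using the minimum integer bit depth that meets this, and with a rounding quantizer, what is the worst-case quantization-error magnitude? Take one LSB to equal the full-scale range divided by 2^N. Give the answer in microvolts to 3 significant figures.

V_FS = 2.5 V.
2.5 V / 25.3 µV = 98810. Since 2^16 = 65536 and 2^17 = 131072, N = 17.
LSB = 2.5 V / 2^17 = 19.073 µV.
Max error for round-to-nearest is LSB/2 = 9.54 µV.

9.54 µV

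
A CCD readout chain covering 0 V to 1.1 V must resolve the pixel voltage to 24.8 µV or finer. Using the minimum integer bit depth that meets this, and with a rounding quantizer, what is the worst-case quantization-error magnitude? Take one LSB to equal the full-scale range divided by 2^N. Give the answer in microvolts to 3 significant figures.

V_FS = 1.1 V.
Required number of levels: 1.1/24.8 µV = 44355; smallest N with 2^N ≥ that is 16.
Step size = 1.1/65536 V = 16.785 µV.
|e|_max = LSB/2 = 8.39 µV.

8.39 µV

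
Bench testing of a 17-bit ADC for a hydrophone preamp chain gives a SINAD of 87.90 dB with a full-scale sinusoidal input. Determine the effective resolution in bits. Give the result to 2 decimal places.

ENOB = (87.90 − 1.76)/6.02 = 14.3090 bits.

14.31 bits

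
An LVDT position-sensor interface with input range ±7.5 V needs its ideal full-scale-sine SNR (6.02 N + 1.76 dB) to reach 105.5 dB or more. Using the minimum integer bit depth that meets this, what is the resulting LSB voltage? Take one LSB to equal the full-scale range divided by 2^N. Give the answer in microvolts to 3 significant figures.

Full-scale range = 7.5 V − (-7.5 V) = 15 V.
Solving 6.02 N ≥ 105.5 − 1.76: N ≥ 17.233. Round up → N = 18.
LSB = 15 V / 2^18 = 57.2 µV.

57.2 µV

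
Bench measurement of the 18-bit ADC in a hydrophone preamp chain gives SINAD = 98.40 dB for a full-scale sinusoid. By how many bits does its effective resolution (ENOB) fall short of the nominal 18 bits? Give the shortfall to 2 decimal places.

N_eff = (98.40 − 1.76)/6.02 = 16.0532 bits.
18 − 16.0532 = 1.95 bits below nominal.

1.95 bits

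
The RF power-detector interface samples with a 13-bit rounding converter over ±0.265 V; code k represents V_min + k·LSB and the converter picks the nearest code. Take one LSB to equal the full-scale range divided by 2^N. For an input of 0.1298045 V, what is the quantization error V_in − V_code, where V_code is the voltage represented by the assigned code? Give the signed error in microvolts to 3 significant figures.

+21.8 µV

Range = 0.265 − (-0.265) = 0.53 V. LSB = 0.53 V / 2^13 ≈ 64.70 µV.
(0.1298045 − (-0.265)) / LSB = 0.3948045 × 8192/0.53 = 6102.3367. Nearest integer: k = 6102.
V_code = -0.265 + (6102/8192) × 0.53 = 0.1297827148 V.
e = 0.1298045 − (0.1297827148) = +21.8 µV.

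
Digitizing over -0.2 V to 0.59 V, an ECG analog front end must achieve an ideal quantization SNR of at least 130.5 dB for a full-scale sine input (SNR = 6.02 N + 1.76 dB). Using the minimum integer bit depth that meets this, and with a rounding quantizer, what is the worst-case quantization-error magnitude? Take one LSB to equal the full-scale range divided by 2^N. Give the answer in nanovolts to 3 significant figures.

94.2 nV

Span: 0.59 V − (-0.2 V) = 0.79 V.
Required N = ⌈(130.5 − 1.76)/6.02⌉ = ⌈21.385⌉ = 22.
LSB = 0.79 V ÷ 2^22 = 0.79/4194304 V = 188.35 nV.
Half an LSB is 94.2 nV.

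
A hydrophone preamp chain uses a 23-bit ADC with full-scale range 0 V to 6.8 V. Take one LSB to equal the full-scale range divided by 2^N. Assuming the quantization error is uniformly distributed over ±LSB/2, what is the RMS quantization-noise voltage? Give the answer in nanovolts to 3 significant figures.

234 nV

Range is 6.8 V.
LSB = 6.8 V / 2^23 = 0.81062 µV.
For a uniform distribution on [−LSB/2, +LSB/2], V_rms = LSB/√12 = 0.81062 µV/3.4641 = 234 nV.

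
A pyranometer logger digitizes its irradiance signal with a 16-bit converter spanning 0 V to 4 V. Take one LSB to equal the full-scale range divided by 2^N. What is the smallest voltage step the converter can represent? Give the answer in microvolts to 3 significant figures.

V_FS = 4 V.
There are 2^16 = 65536 steps.
LSB = 4 V ÷ 2^16 = 4/65536 V = 61.0 µV.

61.0 µV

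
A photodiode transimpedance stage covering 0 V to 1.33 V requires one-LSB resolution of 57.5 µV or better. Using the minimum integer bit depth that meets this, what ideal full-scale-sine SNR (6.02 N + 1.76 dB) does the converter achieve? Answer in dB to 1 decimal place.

V_FS = 1.33 V.
Levels needed ≥ 1.33/57.5 µV = 23130. 2^15 = 32768 suffices, so N_min = 15.
SNR = 6.02 × 15 + 1.76 = 92.06 dB.

92.1 dB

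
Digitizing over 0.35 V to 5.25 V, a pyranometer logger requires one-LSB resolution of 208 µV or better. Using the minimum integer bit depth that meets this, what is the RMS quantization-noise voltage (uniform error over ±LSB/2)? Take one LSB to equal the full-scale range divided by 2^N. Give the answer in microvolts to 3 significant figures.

43.2 µV

The full-scale span is 5.25 − (0.35) = 4.9 V.
Need 2^N ≥ 4.9 V / 208 µV = 23560 → N_min = 15.
One LSB is 4.9 V / 32768 = 149.54 µV.
RMS noise = LSB/√12 = 43.2 µV.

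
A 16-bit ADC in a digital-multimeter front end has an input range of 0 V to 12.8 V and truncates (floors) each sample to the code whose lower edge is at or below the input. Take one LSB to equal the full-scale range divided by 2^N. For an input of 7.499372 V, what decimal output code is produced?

38396

Span = 12.8 V. LSB = 12.8 V / 2^16 ≈ 195.3 µV.
code = ⌊(V_in − V_min)/LSB⌋ = ⌊(V_in − V_min) × 2^16 / range⌋
     = ⌊(7.499372 − (0)) × 65536 / 12.8⌋ = ⌊7.499372 × 65536/12.8⌋
     = ⌊38396.785⌋ = 38396.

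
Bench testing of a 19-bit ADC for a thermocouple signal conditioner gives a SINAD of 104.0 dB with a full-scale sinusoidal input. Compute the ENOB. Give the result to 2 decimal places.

16.98 bits

ENOB = (104.0 − 1.76)/6.02 = 16.9834 bits.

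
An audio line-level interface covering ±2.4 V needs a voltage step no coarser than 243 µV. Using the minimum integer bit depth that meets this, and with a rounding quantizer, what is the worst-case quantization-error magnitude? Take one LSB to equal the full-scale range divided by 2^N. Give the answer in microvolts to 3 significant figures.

73.2 µV

Full-scale range = 2.4 V − (-2.4 V) = 4.8 V.
Levels needed ≥ 4.8/243 µV = 19750. 2^15 = 32768 suffices, so N_min = 15.
One LSB is 4.8 V / 32768 = 146.48 µV.
Half an LSB is 73.2 µV.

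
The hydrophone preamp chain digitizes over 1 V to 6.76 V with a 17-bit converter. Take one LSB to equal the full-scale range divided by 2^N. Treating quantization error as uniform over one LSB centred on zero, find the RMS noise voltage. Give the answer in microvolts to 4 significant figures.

Full-scale range = 6.76 V − (1 V) = 5.76 V.
One LSB is 5.76 V / 131072 = 43.9453 µV.
σ_q = LSB/√12 = 43.9453 µV/3.4641 = 12.69 µV.

12.69 µV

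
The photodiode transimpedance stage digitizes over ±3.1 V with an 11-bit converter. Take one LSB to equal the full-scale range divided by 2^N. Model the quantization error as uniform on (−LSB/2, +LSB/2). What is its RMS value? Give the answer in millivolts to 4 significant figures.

0.8739 mV

Full-scale range = 3.1 V − (-3.1 V) = 6.2 V.
LSB = 6.2 V ÷ 2^11 = 6.2/2048 V = 3.02734 mV.
V_rms = LSB/√12 = 3.02734 mV / √12 = 0.8739 mV.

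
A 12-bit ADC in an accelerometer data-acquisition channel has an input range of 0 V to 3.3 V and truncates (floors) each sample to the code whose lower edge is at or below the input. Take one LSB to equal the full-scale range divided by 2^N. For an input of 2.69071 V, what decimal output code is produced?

3339

V_FS = 3.3 V. LSB = 3.3 V / 2^12 ≈ 0.8057 mV.
(V_in − V_min) × 2^12/range = (2.69071 − (0)) × 4096/3.3 = 3339.742.
Floor → code = 3339.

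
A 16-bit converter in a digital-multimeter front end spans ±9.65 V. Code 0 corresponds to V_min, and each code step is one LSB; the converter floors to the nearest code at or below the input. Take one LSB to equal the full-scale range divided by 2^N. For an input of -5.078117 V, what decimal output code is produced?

15524

Full-scale range = 9.65 V − (-9.65 V) = 19.3 V. LSB = 19.3 V / 2^16 ≈ 294.5 µV.
code = ⌊(V_in − V_min)/LSB⌋ = ⌊(V_in − V_min) × 2^16 / range⌋
     = ⌊(-5.078117 − (-9.65)) × 65536 / 19.3⌋ = ⌊4.571883 × 65536/19.3⌋
     = ⌊15524.504⌋ = 15524.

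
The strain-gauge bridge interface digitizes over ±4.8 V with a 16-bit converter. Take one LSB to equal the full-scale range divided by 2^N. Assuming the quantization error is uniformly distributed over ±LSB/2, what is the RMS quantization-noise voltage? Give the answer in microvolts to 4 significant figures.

42.29 µV

Span: 4.8 V − (-4.8 V) = 9.6 V.
LSB = 9.6 V / 2^16 = 146.484 µV.
For a uniform distribution on [−LSB/2, +LSB/2], V_rms = LSB/√12 = 146.484 µV/3.4641 = 42.29 µV.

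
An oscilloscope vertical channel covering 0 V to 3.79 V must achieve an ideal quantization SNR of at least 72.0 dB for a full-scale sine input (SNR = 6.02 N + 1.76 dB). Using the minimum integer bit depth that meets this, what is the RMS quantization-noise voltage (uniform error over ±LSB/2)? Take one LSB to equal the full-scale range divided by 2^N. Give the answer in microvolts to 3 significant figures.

Full-scale range = 3.79 V.
Solving 6.02 N ≥ 72.0 − 1.76: N ≥ 11.668. Round up → N = 12.
Step size = 3.79/4096 V = 0.92529 mV.
RMS noise = LSB/√12 = 267 µV.

267 µV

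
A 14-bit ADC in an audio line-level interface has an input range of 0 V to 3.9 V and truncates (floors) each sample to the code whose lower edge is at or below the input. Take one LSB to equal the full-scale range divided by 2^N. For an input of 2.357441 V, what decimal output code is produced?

9903

Span = 3.9 V. LSB = 3.9 V / 2^14 ≈ 238.0 µV.
(V_in − V_min) × 2^14/range = (2.357441 − (0)) × 16384/3.9 = 9903.670.
Floor → code = 9903.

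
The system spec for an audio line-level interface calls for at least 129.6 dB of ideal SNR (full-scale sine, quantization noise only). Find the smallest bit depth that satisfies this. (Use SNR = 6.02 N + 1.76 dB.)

Required N = ⌈(129.6 − 1.76)/6.02⌉ = ⌈21.236⌉ = 22.

22 bits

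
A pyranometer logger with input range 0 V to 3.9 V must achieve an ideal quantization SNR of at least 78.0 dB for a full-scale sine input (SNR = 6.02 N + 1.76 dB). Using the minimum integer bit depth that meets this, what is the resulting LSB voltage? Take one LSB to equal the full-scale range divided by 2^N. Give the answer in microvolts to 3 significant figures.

V_FS = 3.9 V.
Solving 6.02 N ≥ 78.0 − 1.76: N ≥ 12.664. Round up → N = 13.
Step size = 3.9/8192 V = 476 µV.

476 µV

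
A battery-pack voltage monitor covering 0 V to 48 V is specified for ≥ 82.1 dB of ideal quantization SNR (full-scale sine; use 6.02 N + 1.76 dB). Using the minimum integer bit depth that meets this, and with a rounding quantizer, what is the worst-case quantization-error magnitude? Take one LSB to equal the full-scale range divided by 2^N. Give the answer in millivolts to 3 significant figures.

Full-scale range = 48 V.
N ≥ (82.1 − 1.76)/6.02 = 13.346 → N_min = 14.
LSB = 48 V / 2^14 = 2.9297 mV.
|e|_max = LSB/2 = 1.46 mV.

1.46 mV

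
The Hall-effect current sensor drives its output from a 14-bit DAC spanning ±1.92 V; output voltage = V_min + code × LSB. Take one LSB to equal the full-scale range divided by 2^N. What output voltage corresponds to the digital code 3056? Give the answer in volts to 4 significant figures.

The full-scale span is 1.92 − (-1.92) = 3.84 V. LSB = 3.84 V / 2^14.
V_out = V_min + code × LSB = -1.92 V + 3056 × 3.84 V / 16384
      = -1.92 V + 0.716250 V = -1.20375 V.

-1.204 V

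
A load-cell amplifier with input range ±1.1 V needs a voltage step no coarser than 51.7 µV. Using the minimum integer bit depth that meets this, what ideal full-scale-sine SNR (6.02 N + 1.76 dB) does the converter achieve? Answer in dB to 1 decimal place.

Full-scale range = 1.1 V − (-1.1 V) = 2.2 V.
2.2 V / 51.7 µV = 42550. Since 2^15 = 32768 and 2^16 = 65536, N = 16.
6.02(16) + 1.76 = 98.08 dB.

98.1 dB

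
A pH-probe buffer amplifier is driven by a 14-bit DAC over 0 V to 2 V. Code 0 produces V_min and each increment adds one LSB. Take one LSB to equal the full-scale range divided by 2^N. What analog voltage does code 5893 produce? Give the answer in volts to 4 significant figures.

0.7194 V

Full-scale range = 2 V. LSB = 2 V / 2^14.
V_out = V_min + code × LSB = 0 V + 5893 × 2 V / 16384
      = 0 + 0.719360 = 0.719360 V.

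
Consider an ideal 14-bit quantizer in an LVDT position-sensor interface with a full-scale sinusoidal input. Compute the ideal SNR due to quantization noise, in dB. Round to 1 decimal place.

86.0 dB

6.02(14) + 1.76 = 84.28 + 1.76 = 86.04 dB.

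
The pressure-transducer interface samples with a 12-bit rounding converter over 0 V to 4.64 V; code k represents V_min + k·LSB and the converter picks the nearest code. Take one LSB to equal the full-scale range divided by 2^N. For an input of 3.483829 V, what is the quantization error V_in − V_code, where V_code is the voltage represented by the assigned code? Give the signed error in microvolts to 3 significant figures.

V_FS = 4.64 V. LSB = 4.64 V / 2^12 ≈ 1.133 mV.
Position in LSBs: (3.483829 − (0)) × 4096/4.64 = 3075.3801; rounding gives k = 3075.
V_code = V_min + k × range/2^12 = 0 + 3075 × 4.64/4096 = 3.483398438 V.
V_in − V_code = 3.483829 − (3.483398438) = +431 µV.

+431 µV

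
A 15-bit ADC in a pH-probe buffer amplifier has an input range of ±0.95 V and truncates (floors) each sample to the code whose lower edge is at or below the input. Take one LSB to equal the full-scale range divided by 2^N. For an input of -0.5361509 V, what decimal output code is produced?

Full-scale range = 0.95 V − (-0.95 V) = 1.9 V. LSB = 1.9 V / 2^15 ≈ 57.98 µV.
(V_in − V_min) × 2^15/range = (-0.5361509 − (-0.95)) × 32768/1.9 = 7137.372.
Floor → code = 7137.

7137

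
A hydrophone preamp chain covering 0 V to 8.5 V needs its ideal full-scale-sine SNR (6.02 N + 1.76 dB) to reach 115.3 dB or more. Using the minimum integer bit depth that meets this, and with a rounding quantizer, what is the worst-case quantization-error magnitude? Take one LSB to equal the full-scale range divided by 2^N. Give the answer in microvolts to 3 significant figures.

8.11 µV

Range is 8.5 V.
6.02 N + 1.76 ≥ 115.3 gives N ≥ 18.860, so the minimum integer is 19.
LSB = 8.5 V ÷ 2^19 = 8.5/524288 V = 16.212 µV.
|e|_max = LSB/2 = 8.11 µV.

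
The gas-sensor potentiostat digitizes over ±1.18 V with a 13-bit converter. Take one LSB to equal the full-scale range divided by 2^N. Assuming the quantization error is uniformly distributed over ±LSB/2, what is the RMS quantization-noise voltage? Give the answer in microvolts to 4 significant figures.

83.16 µV

Full-scale range = 1.18 V − (-1.18 V) = 2.36 V.
LSB = 2.36 V ÷ 2^13 = 2.36/8192 V = 288.086 µV.
RMS of a uniform error over width LSB is LSB/√12 = 83.16 µV.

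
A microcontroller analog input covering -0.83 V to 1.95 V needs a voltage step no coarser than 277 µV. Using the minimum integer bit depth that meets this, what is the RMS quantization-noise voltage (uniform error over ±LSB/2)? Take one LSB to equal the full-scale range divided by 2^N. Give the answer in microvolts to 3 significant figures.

Range = 1.95 − (-0.83) = 2.78 V.
2.78 V / 277 µV = 10040. Since 2^13 = 8192 and 2^14 = 16384, N = 14.
LSB = 2.78 V / 2^14 = 169.68 µV.
V_rms = LSB/√12 = 49.0 µV.

49.0 µV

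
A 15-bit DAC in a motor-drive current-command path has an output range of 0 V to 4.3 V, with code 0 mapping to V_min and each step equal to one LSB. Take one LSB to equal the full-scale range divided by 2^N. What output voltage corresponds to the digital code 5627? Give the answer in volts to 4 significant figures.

0.7384 V

Range is 4.3 V. LSB = 4.3 V / 2^15.
V_out = 0 + 5627 × (4.3/32768) V
      = 0 + 0.738406 = 0.738406 V.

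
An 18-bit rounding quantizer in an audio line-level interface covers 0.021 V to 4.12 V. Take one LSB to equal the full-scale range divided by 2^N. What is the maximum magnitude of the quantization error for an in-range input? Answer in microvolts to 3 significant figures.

7.82 µV

The full-scale span is 4.12 − (0.021) = 4.099 V.
LSB = 4.099 V / 2^18 = 15.636 µV.
A rounding quantizer has |error| ≤ LSB/2 = 7.82 µV.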